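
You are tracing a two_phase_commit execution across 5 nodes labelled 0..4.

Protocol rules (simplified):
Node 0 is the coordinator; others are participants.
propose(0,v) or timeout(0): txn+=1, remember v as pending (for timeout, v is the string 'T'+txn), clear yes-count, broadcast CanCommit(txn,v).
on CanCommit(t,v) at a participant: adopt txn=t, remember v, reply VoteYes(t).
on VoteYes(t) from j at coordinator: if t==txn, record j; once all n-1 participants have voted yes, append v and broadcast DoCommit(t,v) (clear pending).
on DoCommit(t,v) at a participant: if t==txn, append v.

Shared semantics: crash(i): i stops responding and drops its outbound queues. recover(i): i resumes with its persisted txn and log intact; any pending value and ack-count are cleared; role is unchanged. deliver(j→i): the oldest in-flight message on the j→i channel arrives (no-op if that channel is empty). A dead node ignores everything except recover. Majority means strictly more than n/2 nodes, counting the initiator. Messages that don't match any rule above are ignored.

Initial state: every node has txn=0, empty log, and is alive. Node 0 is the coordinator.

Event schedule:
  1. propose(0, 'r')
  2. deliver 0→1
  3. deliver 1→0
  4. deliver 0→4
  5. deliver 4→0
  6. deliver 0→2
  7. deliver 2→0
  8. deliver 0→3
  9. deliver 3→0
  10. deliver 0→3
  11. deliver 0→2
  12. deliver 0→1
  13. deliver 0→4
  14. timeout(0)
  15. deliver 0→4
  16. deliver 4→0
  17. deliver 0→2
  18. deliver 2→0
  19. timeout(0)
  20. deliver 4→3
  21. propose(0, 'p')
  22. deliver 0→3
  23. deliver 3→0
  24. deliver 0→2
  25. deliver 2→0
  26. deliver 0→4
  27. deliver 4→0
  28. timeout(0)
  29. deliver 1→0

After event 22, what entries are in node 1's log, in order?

r

1. propose(0,'r'):  <0:coor t1 ->
2. deliver 0→1:  <1:part t1 ->
3. deliver 1→0:  nop
4. deliver 0→4:  <4:part t1 ->
5. deliver 4→0:  nop
6. deliver 0→2:  <2:part t1 ->
7. deliver 2→0:  nop
8. deliver 0→3:  <3:part t1 ->
9. deliver 3→0:  <0:coor t1 r>
10. deliver 0→3:  <3:part t1 r>
11. deliver 0→2:  <2:part t1 r>
12. deliver 0→1:  <1:part t1 r>
13. deliver 0→4:  <4:part t1 r>
14. timeout(0):  <0:coor t2 r>
15. deliver 0→4:  <4:part t2 r>
16. deliver 4→0:  nop
17. deliver 0→2:  <2:part t2 r>
18. deliver 2→0:  nop
19. timeout(0):  <0:coor t3 r>
20. deliver 4→3:  nop
21. propose(0,'p'):  <0:coor t4 r>
22. deliver 0→3:  <3:part t2 r>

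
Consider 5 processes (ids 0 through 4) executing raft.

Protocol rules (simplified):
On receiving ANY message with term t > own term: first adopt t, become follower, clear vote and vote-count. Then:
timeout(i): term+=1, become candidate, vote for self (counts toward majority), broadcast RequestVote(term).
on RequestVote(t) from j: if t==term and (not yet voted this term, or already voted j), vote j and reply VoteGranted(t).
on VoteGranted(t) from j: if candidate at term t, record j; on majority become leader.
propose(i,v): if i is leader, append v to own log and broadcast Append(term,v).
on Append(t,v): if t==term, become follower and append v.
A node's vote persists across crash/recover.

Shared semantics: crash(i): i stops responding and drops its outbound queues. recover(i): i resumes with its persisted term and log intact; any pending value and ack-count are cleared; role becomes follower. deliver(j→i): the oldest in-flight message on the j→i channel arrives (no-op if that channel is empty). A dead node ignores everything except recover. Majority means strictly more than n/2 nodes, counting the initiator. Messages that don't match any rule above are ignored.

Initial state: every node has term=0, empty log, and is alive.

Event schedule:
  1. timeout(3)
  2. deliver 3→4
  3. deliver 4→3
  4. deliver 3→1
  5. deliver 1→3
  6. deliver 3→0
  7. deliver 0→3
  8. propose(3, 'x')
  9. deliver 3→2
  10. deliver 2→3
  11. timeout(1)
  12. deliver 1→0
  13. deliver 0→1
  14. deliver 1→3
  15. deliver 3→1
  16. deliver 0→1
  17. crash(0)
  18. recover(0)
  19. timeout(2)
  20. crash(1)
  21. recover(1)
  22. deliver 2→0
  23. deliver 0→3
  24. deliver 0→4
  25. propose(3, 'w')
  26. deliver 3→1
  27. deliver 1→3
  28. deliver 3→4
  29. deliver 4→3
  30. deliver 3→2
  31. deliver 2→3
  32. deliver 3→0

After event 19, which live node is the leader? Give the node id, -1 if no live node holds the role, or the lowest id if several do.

-1

after 1 — timeout(3): n3:cand/t1/[-]
after 2 — deliver 3→4: n4:foll/t1/[-]
after 3 — deliver 4→3: ·
after 4 — deliver 3→1: n1:foll/t1/[-]
after 5 — deliver 1→3: n3:lead/t1/[-]
after 6 — deliver 3→0: n0:foll/t1/[-]
after 7 — deliver 0→3: ·
after 8 — propose(3,'x'): n3:lead/t1/[x]
after 9 — deliver 3→2: n2:foll/t1/[-]
after 10 — deliver 2→3: ·
after 11 — timeout(1): n1:cand/t2/[-]
after 12 — deliver 1→0: n0:foll/t2/[-]
after 13 — deliver 0→1: ·
after 14 — deliver 1→3: n3:foll/t2/[x]
after 15 — deliver 3→1: ·
after 16 — deliver 0→1: ·
after 17 — crash(0): n0:✗foll/t2/[-]
after 18 — recover(0): n0:foll/t2/[-]
after 19 — timeout(2): n2:cand/t2/[-]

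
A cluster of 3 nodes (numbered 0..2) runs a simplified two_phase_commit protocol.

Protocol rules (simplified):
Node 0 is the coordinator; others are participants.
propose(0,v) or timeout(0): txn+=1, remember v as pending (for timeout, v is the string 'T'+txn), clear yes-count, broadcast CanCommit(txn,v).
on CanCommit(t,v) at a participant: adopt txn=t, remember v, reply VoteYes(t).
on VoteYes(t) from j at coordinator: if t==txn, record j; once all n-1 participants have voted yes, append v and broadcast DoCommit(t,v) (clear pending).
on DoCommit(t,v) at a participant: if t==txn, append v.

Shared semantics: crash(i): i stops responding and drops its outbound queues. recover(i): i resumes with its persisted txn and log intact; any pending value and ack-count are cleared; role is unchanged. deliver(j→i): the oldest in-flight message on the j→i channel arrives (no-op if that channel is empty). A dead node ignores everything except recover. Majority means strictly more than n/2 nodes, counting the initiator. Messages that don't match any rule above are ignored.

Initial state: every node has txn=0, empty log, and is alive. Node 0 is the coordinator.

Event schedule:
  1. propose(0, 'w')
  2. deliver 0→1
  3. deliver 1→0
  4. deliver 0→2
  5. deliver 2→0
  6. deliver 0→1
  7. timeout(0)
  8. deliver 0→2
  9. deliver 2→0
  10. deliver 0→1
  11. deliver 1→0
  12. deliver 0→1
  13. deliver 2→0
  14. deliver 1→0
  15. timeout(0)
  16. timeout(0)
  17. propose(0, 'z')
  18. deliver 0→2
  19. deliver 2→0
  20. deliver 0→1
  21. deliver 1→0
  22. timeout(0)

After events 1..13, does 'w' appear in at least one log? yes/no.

yes

[1] propose(0,'w') → N0(coor t1 [-])
[2] deliver 0→1 → N1(part t1 [-])
[3] deliver 1→0 → ∅
[4] deliver 0→2 → N2(part t1 [-])
[5] deliver 2→0 → N0(coor t1 [w])
[6] deliver 0→1 → N1(part t1 [w])
[7] timeout(0) → N0(coor t2 [w])
[8] deliver 0→2 → N2(part t1 [w])
[9] deliver 2→0 → ∅
[10] deliver 0→1 → N1(part t2 [w])
[11] deliver 1→0 → ∅
[12] deliver 0→1 → ∅
[13] deliver 2→0 → ∅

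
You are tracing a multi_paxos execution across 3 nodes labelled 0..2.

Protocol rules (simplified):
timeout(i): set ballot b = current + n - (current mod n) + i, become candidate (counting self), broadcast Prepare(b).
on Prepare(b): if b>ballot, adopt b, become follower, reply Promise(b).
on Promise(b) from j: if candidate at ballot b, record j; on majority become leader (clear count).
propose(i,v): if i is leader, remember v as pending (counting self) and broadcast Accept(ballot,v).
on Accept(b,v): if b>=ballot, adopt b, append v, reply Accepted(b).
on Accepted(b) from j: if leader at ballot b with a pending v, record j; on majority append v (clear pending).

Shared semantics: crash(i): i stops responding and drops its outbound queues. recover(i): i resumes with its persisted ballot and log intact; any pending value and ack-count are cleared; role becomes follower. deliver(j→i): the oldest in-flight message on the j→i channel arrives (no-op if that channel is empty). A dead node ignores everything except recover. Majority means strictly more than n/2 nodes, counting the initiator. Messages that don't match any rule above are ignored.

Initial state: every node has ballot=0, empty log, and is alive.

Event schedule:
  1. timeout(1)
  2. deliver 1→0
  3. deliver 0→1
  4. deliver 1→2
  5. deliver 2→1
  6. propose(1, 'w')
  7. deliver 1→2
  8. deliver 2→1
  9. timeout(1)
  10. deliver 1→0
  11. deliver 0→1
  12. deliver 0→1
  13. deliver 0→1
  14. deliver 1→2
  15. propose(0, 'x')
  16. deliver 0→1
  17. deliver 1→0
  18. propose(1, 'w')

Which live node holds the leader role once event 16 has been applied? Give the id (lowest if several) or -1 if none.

-1

step 1 timeout(1): 1={cand,b=4,log=-}
step 2 deliver 1→0: 0={foll,b=4,log=-}
step 3 deliver 0→1: 1={lead,b=4,log=-}
step 4 deliver 1→2: 2={foll,b=4,log=-}
step 5 deliver 2→1: —
step 6 propose(1,'w'): —
step 7 deliver 1→2: 2={foll,b=4,log=w}
step 8 deliver 2→1: 1={lead,b=4,log=w}
step 9 timeout(1): 1={cand,b=7,log=w}
step 10 deliver 1→0: 0={foll,b=4,log=w}
step 11 deliver 0→1: —
step 12 deliver 0→1: —
step 13 deliver 0→1: —
step 14 deliver 1→2: 2={foll,b=7,log=w}
step 15 propose(0,'x'): —
step 16 deliver 0→1: —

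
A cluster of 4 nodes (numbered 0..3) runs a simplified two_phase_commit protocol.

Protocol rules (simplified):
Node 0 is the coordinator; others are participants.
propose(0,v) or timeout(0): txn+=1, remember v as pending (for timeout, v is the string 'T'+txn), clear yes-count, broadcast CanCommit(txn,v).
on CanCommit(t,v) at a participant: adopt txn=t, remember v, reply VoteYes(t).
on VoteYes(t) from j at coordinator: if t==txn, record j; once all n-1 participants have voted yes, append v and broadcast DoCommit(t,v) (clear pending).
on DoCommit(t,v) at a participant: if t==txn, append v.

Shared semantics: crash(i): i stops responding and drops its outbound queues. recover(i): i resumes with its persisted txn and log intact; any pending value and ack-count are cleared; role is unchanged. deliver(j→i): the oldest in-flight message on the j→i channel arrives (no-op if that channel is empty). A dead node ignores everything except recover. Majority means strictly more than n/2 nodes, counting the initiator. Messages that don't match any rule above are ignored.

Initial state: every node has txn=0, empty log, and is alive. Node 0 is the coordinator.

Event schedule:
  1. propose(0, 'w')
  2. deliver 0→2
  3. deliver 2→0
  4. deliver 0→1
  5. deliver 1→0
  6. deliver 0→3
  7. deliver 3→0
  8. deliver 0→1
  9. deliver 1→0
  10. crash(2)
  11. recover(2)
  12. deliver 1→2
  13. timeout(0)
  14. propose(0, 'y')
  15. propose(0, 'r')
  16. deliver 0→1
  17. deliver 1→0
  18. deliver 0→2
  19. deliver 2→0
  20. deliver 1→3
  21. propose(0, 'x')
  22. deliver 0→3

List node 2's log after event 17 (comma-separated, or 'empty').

1. propose(0,'w'):  <0:coor t1 ->
2. deliver 0→2:  <2:part t1 ->
3. deliver 2→0:  nop
4. deliver 0→1:  <1:part t1 ->
5. deliver 1→0:  nop
6. deliver 0→3:  <3:part t1 ->
7. deliver 3→0:  <0:coor t1 w>
8. deliver 0→1:  <1:part t1 w>
9. deliver 1→0:  nop
10. crash(2):  <2:✗part t1 ->
11. recover(2):  <2:part t1 ->
12. deliver 1→2:  nop
13. timeout(0):  <0:coor t2 w>
14. propose(0,'y'):  <0:coor t3 w>
15. propose(0,'r'):  <0:coor t4 w>
16. deliver 0→1:  <1:part t2 w>
17. deliver 1→0:  nop

empty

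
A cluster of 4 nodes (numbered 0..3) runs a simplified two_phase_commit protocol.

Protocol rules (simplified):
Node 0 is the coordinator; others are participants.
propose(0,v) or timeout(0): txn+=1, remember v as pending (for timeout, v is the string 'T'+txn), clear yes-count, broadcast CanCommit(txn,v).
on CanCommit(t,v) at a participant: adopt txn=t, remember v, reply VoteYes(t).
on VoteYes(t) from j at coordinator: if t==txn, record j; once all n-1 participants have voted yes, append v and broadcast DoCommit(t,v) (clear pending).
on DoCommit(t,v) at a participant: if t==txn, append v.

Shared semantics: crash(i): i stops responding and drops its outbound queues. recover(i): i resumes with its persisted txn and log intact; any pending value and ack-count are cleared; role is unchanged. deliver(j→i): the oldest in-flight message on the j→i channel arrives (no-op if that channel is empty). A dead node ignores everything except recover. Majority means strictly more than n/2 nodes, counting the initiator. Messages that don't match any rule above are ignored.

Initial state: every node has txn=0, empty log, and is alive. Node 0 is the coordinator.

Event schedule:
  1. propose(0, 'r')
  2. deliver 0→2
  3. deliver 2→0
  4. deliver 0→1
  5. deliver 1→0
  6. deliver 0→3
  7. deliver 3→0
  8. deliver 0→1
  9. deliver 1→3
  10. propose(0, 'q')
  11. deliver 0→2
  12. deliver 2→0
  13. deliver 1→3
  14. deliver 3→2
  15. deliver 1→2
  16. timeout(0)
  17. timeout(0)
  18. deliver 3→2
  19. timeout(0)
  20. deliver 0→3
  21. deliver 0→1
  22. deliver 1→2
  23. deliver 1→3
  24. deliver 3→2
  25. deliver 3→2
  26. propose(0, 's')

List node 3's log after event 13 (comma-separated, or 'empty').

empty

[1] propose(0,'r') → N0(coor t1 [-])
[2] deliver 0→2 → N2(part t1 [-])
[3] deliver 2→0 → ∅
[4] deliver 0→1 → N1(part t1 [-])
[5] deliver 1→0 → ∅
[6] deliver 0→3 → N3(part t1 [-])
[7] deliver 3→0 → N0(coor t1 [r])
[8] deliver 0→1 → N1(part t1 [r])
[9] deliver 1→3 → ∅
[10] propose(0,'q') → N0(coor t2 [r])
[11] deliver 0→2 → N2(part t1 [r])
[12] deliver 2→0 → ∅
[13] deliver 1→3 → ∅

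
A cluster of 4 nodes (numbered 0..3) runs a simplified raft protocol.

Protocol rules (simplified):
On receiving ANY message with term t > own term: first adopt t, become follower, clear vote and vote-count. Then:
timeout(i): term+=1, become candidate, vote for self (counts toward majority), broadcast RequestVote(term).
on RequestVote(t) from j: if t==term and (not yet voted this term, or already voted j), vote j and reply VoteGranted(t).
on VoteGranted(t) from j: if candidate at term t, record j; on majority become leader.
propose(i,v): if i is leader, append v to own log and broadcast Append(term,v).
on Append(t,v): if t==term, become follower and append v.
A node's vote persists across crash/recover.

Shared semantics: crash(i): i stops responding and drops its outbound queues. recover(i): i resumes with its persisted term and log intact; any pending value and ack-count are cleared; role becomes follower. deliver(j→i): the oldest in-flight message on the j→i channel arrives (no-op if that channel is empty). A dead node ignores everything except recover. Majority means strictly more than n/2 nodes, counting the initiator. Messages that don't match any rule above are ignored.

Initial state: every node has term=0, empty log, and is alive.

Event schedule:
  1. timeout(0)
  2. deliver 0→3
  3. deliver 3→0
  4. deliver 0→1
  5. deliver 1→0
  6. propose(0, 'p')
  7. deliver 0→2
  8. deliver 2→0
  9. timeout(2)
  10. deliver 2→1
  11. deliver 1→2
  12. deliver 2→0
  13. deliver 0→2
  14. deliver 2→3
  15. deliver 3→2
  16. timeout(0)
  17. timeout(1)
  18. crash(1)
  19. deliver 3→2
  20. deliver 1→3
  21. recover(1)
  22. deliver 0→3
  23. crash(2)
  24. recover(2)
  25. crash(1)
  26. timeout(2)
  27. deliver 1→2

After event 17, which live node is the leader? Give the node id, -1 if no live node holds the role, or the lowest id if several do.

step 1 timeout(0): 0={cand,t=1,log=-}
step 2 deliver 0→3: 3={foll,t=1,log=-}
step 3 deliver 3→0: —
step 4 deliver 0→1: 1={foll,t=1,log=-}
step 5 deliver 1→0: 0={lead,t=1,log=-}
step 6 propose(0,'p'): 0={lead,t=1,log=p}
step 7 deliver 0→2: 2={foll,t=1,log=-}
step 8 deliver 2→0: —
step 9 timeout(2): 2={cand,t=2,log=-}
step 10 deliver 2→1: 1={foll,t=2,log=-}
step 11 deliver 1→2: —
step 12 deliver 2→0: 0={foll,t=2,log=p}
step 13 deliver 0→2: —
step 14 deliver 2→3: 3={foll,t=2,log=-}
step 15 deliver 3→2: 2={lead,t=2,log=-}
step 16 timeout(0): 0={cand,t=3,log=p}
step 17 timeout(1): 1={cand,t=3,log=-}

2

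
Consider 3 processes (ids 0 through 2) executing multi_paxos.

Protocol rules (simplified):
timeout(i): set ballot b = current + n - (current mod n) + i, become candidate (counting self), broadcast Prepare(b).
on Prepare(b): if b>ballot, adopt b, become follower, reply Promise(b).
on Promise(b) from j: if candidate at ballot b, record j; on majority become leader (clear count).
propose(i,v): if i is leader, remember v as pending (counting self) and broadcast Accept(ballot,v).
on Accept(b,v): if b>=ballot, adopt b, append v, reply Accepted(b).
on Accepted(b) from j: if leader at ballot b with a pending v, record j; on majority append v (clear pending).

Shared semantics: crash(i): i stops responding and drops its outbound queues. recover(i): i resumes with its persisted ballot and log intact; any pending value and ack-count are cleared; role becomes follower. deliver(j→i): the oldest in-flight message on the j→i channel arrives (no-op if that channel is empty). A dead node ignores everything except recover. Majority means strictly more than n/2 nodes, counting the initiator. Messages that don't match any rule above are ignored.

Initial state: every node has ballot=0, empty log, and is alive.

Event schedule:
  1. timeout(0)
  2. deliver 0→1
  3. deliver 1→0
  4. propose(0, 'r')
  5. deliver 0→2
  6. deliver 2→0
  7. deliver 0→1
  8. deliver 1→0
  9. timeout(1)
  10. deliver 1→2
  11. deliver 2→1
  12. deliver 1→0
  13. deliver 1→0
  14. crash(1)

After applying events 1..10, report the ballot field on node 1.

1. timeout(0):  <0:cand b3 ->
2. deliver 0→1:  <1:foll b3 ->
3. deliver 1→0:  <0:lead b3 ->
4. propose(0,'r'):  nop
5. deliver 0→2:  <2:foll b3 ->
6. deliver 2→0:  nop
7. deliver 0→1:  <1:foll b3 r>
8. deliver 1→0:  <0:lead b3 r>
9. timeout(1):  <1:cand b7 r>
10. deliver 1→2:  <2:foll b7 ->

7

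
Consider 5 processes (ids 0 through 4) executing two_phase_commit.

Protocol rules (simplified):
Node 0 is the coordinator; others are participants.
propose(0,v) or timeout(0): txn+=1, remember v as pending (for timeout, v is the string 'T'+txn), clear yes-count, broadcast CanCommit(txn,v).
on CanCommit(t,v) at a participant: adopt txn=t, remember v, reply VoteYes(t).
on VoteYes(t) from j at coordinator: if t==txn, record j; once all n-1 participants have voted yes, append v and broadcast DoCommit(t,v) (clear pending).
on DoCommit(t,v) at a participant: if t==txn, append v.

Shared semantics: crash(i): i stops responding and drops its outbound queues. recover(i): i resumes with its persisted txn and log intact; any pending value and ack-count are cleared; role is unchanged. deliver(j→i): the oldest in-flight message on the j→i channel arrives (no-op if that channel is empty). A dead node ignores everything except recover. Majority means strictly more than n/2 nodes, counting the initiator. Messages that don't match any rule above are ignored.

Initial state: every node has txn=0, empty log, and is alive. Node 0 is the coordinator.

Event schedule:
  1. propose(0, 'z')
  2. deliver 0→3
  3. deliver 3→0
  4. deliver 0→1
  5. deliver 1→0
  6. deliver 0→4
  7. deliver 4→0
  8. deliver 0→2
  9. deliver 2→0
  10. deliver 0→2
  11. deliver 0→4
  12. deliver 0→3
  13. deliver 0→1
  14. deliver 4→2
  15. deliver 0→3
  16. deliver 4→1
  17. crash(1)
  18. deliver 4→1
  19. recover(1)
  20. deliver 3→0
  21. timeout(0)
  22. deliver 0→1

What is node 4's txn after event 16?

1

e1 propose(0,'z'): 0[coor,t=1,-]
e2 deliver 0→3: 3[part,t=1,-]
e3 deliver 3→0: ·
e4 deliver 0→1: 1[part,t=1,-]
e5 deliver 1→0: ·
e6 deliver 0→4: 4[part,t=1,-]
e7 deliver 4→0: ·
e8 deliver 0→2: 2[part,t=1,-]
e9 deliver 2→0: 0[coor,t=1,z]
e10 deliver 0→2: 2[part,t=1,z]
e11 deliver 0→4: 4[part,t=1,z]
e12 deliver 0→3: 3[part,t=1,z]
e13 deliver 0→1: 1[part,t=1,z]
e14 deliver 4→2: ·
e15 deliver 0→3: ·
e16 deliver 4→1: ·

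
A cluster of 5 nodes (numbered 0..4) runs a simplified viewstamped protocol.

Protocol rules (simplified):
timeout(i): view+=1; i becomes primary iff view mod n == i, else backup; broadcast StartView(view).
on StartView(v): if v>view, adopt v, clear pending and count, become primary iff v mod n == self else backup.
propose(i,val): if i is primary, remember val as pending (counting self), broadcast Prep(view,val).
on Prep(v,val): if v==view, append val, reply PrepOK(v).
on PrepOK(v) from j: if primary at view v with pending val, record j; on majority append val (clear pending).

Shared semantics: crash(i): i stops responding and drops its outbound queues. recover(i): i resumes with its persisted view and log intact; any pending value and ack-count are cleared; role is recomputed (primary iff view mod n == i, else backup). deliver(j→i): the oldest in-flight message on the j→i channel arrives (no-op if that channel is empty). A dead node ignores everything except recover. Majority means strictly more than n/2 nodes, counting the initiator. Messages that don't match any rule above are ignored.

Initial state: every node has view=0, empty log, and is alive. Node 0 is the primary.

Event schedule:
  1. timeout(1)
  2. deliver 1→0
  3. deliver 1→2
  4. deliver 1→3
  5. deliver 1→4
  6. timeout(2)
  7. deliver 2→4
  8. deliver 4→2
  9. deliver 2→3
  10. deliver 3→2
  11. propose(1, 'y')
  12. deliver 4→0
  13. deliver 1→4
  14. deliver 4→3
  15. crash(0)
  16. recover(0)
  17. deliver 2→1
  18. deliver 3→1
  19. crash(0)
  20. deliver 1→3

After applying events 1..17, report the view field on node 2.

e1 timeout(1): 1[prim,v=1,-]
e2 deliver 1→0: 0[back,v=1,-]
e3 deliver 1→2: 2[back,v=1,-]
e4 deliver 1→3: 3[back,v=1,-]
e5 deliver 1→4: 4[back,v=1,-]
e6 timeout(2): 2[prim,v=2,-]
e7 deliver 2→4: 4[back,v=2,-]
e8 deliver 4→2: ·
e9 deliver 2→3: 3[back,v=2,-]
e10 deliver 3→2: ·
e11 propose(1,'y'): ·
e12 deliver 4→0: ·
e13 deliver 1→4: ·
e14 deliver 4→3: ·
e15 crash(0): 0[✗back,v=1,-]
e16 recover(0): 0[back,v=1,-]
e17 deliver 2→1: 1[back,v=2,-]

2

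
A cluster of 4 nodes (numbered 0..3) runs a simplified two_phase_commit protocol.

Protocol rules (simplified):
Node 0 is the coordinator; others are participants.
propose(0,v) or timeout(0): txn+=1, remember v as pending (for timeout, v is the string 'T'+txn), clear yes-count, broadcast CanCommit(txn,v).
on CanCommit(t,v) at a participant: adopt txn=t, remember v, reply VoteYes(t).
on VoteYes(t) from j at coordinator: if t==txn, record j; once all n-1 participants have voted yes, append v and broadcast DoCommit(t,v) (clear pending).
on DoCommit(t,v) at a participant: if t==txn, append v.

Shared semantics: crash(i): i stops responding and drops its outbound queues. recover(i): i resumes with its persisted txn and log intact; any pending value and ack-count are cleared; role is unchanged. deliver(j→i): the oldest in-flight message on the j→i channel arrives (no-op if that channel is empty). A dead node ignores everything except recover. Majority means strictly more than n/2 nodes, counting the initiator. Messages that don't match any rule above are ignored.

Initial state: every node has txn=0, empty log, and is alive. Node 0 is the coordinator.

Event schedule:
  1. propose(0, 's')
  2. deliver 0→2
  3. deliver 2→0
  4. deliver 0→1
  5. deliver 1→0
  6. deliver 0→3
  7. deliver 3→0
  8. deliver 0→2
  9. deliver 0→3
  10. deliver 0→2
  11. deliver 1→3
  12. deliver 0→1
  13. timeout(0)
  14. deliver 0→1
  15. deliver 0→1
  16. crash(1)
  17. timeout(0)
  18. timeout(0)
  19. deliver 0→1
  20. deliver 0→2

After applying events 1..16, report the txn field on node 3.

after 1 — propose(0,'s'): n0:coor/t1/[-]
after 2 — deliver 0→2: n2:part/t1/[-]
after 3 — deliver 2→0: ·
after 4 — deliver 0→1: n1:part/t1/[-]
after 5 — deliver 1→0: ·
after 6 — deliver 0→3: n3:part/t1/[-]
after 7 — deliver 3→0: n0:coor/t1/[s]
after 8 — deliver 0→2: n2:part/t1/[s]
after 9 — deliver 0→3: n3:part/t1/[s]
after 10 — deliver 0→2: ·
after 11 — deliver 1→3: ·
after 12 — deliver 0→1: n1:part/t1/[s]
after 13 — timeout(0): n0:coor/t2/[s]
after 14 — deliver 0→1: n1:part/t2/[s]
after 15 — deliver 0→1: ·
after 16 — crash(1): n1:✗part/t2/[s]

1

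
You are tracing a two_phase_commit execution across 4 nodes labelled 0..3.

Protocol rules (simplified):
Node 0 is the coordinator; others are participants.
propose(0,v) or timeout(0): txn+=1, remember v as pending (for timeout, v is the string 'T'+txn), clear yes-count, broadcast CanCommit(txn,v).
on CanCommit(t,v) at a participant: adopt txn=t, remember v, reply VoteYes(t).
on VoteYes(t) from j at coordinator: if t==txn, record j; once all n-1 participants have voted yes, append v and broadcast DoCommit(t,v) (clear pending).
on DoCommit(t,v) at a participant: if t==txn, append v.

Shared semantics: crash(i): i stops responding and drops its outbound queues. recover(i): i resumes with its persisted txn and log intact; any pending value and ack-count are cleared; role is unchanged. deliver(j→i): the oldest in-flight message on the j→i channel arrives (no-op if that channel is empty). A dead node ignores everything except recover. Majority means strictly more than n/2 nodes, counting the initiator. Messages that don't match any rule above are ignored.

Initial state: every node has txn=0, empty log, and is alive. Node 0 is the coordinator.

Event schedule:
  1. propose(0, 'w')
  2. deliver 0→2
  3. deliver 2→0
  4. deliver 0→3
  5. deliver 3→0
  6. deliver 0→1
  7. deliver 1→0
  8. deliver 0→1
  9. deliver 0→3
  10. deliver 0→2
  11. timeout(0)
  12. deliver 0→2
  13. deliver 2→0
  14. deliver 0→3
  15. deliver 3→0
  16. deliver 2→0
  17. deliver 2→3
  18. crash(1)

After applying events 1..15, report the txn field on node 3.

after 1 — propose(0,'w'): n0:coor/t1/[-]
after 2 — deliver 0→2: n2:part/t1/[-]
after 3 — deliver 2→0: ·
after 4 — deliver 0→3: n3:part/t1/[-]
after 5 — deliver 3→0: ·
after 6 — deliver 0→1: n1:part/t1/[-]
after 7 — deliver 1→0: n0:coor/t1/[w]
after 8 — deliver 0→1: n1:part/t1/[w]
after 9 — deliver 0→3: n3:part/t1/[w]
after 10 — deliver 0→2: n2:part/t1/[w]
after 11 — timeout(0): n0:coor/t2/[w]
after 12 — deliver 0→2: n2:part/t2/[w]
after 13 — deliver 2→0: ·
after 14 — deliver 0→3: n3:part/t2/[w]
after 15 — deliver 3→0: ·

2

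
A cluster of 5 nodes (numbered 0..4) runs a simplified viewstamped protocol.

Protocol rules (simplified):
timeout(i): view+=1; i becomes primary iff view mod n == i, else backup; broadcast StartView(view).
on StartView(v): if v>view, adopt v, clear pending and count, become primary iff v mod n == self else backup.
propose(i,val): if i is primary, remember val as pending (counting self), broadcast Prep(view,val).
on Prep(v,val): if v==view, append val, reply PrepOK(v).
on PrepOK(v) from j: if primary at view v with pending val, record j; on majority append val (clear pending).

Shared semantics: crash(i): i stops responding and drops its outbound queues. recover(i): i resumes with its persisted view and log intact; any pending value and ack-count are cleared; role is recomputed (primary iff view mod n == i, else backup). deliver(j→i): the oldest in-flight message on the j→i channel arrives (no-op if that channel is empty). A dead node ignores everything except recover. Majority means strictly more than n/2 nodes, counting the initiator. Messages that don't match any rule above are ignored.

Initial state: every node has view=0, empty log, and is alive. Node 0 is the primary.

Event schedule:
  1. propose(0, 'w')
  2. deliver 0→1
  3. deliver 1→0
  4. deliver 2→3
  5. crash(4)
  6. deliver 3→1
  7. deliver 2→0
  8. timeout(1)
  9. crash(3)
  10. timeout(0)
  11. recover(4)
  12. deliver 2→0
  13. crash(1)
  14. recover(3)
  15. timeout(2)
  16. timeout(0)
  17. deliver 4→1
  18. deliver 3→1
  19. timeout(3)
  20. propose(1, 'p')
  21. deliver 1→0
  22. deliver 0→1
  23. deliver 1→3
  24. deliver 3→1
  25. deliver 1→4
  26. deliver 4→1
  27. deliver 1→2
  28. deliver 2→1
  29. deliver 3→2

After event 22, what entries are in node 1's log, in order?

w

step 1 propose(0,'w'): —
step 2 deliver 0→1: 1={back,v=0,log=w}
step 3 deliver 1→0: —
step 4 deliver 2→3: —
step 5 crash(4): 4={✗back,v=0,log=-}
step 6 deliver 3→1: —
step 7 deliver 2→0: —
step 8 timeout(1): 1={prim,v=1,log=w}
step 9 crash(3): 3={✗back,v=0,log=-}
step 10 timeout(0): 0={back,v=1,log=-}
step 11 recover(4): 4={back,v=0,log=-}
step 12 deliver 2→0: —
step 13 crash(1): 1={✗prim,v=1,log=w}
step 14 recover(3): 3={back,v=0,log=-}
step 15 timeout(2): 2={back,v=1,log=-}
step 16 timeout(0): 0={back,v=2,log=-}
step 17 deliver 4→1: —
step 18 deliver 3→1: —
step 19 timeout(3): 3={back,v=1,log=-}
step 20 propose(1,'p'): —
step 21 deliver 1→0: —
step 22 deliver 0→1: —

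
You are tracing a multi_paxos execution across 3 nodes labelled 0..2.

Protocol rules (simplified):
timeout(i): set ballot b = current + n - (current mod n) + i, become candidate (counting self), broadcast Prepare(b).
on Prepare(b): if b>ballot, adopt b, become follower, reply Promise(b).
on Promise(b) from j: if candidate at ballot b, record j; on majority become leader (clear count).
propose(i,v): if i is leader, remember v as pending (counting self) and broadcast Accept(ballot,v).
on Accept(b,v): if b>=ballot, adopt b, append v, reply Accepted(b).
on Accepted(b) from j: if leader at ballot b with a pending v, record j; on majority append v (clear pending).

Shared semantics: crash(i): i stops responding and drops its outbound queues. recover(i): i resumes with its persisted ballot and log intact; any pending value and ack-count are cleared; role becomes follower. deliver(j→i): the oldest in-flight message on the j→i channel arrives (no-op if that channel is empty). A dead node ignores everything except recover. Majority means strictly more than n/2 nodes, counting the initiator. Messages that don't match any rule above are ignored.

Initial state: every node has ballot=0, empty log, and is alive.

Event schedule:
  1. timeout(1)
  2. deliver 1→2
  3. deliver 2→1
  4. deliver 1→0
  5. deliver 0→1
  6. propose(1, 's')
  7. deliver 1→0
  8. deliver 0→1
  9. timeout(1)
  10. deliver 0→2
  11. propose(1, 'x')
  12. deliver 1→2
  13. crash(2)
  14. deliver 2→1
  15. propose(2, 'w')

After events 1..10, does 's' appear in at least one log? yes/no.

1. timeout(1):  <1:cand b4 ->
2. deliver 1→2:  <2:foll b4 ->
3. deliver 2→1:  <1:lead b4 ->
4. deliver 1→0:  <0:foll b4 ->
5. deliver 0→1:  nop
6. propose(1,'s'):  nop
7. deliver 1→0:  <0:foll b4 s>
8. deliver 0→1:  <1:lead b4 s>
9. timeout(1):  <1:cand b7 s>
10. deliver 0→2:  nop

yes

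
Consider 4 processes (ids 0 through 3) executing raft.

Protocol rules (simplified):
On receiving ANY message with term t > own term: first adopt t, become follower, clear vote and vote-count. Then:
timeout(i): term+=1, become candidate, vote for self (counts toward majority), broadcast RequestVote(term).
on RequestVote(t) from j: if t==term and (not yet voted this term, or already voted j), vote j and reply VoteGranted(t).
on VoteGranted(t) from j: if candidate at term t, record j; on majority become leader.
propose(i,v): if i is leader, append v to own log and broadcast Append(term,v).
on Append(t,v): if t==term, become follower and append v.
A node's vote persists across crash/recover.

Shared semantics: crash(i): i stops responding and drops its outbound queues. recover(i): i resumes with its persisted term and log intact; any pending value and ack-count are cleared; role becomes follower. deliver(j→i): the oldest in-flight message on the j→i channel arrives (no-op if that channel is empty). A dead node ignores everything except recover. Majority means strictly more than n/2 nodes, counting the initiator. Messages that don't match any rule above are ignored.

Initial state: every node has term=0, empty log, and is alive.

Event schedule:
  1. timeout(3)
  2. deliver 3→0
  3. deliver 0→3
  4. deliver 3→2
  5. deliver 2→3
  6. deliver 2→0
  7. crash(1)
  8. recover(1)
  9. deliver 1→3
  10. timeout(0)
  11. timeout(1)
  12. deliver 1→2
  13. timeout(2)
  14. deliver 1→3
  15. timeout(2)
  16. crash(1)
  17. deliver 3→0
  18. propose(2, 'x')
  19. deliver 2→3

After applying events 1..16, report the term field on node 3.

e1 timeout(3): 3[cand,t=1,-]
e2 deliver 3→0: 0[foll,t=1,-]
e3 deliver 0→3: ·
e4 deliver 3→2: 2[foll,t=1,-]
e5 deliver 2→3: 3[lead,t=1,-]
e6 deliver 2→0: ·
e7 crash(1): 1[✗foll,t=0,-]
e8 recover(1): 1[foll,t=0,-]
e9 deliver 1→3: ·
e10 timeout(0): 0[cand,t=2,-]
e11 timeout(1): 1[cand,t=1,-]
e12 deliver 1→2: ·
e13 timeout(2): 2[cand,t=2,-]
e14 deliver 1→3: ·
e15 timeout(2): 2[cand,t=3,-]
e16 crash(1): 1[✗cand,t=1,-]

1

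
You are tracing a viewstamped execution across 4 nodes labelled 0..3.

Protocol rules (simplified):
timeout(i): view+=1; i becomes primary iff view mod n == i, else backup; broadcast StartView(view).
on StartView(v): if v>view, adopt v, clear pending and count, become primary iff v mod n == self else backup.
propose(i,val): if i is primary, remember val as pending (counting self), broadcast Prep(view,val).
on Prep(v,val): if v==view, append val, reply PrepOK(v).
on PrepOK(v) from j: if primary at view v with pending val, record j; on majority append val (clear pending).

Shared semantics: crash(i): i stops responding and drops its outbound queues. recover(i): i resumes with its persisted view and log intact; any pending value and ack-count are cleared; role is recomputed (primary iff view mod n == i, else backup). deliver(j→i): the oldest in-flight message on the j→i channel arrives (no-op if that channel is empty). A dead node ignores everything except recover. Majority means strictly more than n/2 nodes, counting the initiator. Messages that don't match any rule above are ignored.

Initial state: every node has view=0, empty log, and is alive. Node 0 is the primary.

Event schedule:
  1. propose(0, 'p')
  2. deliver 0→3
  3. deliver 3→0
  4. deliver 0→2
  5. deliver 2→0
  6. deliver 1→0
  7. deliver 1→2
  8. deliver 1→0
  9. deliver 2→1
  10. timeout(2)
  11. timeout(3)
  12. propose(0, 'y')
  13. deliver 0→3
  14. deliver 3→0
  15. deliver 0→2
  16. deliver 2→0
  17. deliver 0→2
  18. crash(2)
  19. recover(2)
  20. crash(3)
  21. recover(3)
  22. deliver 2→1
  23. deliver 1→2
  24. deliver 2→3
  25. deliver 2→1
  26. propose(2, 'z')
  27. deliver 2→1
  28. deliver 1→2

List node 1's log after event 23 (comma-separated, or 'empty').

empty

[1] propose(0,'p') → ∅
[2] deliver 0→3 → N3(back v0 [p])
[3] deliver 3→0 → ∅
[4] deliver 0→2 → N2(back v0 [p])
[5] deliver 2→0 → N0(prim v0 [p])
[6] deliver 1→0 → ∅
[7] deliver 1→2 → ∅
[8] deliver 1→0 → ∅
[9] deliver 2→1 → ∅
[10] timeout(2) → N2(back v1 [p])
[11] timeout(3) → N3(back v1 [p])
[12] propose(0,'y') → ∅
[13] deliver 0→3 → ∅
[14] deliver 3→0 → N0(back v1 [p])
[15] deliver 0→2 → ∅
[16] deliver 2→0 → ∅
[17] deliver 0→2 → ∅
[18] crash(2) → N2(✗back v1 [p])
[19] recover(2) → N2(back v1 [p])
[20] crash(3) → N3(✗back v1 [p])
[21] recover(3) → N3(back v1 [p])
[22] deliver 2→1 → ∅
[23] deliver 1→2 → ∅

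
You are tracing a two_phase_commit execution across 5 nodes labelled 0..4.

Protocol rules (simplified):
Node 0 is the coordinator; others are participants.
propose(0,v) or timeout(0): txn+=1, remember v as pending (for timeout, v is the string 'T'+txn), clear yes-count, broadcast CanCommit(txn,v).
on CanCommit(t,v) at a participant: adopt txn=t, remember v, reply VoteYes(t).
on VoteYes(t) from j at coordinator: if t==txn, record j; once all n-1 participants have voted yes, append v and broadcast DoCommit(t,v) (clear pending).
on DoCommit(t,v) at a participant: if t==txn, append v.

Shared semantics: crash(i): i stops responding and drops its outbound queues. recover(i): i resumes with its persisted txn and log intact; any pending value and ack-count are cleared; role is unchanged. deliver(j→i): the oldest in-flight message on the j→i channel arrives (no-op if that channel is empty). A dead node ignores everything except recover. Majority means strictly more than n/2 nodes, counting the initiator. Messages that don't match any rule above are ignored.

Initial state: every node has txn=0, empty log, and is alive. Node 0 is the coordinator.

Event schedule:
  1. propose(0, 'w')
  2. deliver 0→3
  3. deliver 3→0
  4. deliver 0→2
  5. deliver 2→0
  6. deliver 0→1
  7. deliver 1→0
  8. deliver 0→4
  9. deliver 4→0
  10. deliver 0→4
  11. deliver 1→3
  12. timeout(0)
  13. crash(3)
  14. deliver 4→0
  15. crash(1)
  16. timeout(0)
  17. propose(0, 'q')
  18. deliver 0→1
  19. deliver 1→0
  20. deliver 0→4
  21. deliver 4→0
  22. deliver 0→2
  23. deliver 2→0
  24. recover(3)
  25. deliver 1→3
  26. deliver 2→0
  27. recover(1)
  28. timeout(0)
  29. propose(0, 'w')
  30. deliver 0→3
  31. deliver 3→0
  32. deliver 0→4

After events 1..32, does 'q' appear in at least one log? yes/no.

e1 propose(0,'w'): 0[coor,t=1,-]
e2 deliver 0→3: 3[part,t=1,-]
e3 deliver 3→0: ·
e4 deliver 0→2: 2[part,t=1,-]
e5 deliver 2→0: ·
e6 deliver 0→1: 1[part,t=1,-]
e7 deliver 1→0: ·
e8 deliver 0→4: 4[part,t=1,-]
e9 deliver 4→0: 0[coor,t=1,w]
e10 deliver 0→4: 4[part,t=1,w]
e11 deliver 1→3: ·
e12 timeout(0): 0[coor,t=2,w]
e13 crash(3): 3[✗part,t=1,-]
e14 deliver 4→0: ·
e15 crash(1): 1[✗part,t=1,-]
e16 timeout(0): 0[coor,t=3,w]
e17 propose(0,'q'): 0[coor,t=4,w]
e18 deliver 0→1: ·
e19 deliver 1→0: ·
e20 deliver 0→4: 4[part,t=2,w]
e21 deliver 4→0: ·
e22 deliver 0→2: 2[part,t=1,w]
e23 deliver 2→0: ·
e24 recover(3): 3[part,t=1,-]
e25 deliver 1→3: ·
e26 deliver 2→0: ·
e27 recover(1): 1[part,t=1,-]
e28 timeout(0): 0[coor,t=5,w]
e29 propose(0,'w'): 0[coor,t=6,w]
e30 deliver 0→3: 3[part,t=1,w]
e31 deliver 3→0: ·
e32 deliver 0→4: 4[part,t=3,w]

no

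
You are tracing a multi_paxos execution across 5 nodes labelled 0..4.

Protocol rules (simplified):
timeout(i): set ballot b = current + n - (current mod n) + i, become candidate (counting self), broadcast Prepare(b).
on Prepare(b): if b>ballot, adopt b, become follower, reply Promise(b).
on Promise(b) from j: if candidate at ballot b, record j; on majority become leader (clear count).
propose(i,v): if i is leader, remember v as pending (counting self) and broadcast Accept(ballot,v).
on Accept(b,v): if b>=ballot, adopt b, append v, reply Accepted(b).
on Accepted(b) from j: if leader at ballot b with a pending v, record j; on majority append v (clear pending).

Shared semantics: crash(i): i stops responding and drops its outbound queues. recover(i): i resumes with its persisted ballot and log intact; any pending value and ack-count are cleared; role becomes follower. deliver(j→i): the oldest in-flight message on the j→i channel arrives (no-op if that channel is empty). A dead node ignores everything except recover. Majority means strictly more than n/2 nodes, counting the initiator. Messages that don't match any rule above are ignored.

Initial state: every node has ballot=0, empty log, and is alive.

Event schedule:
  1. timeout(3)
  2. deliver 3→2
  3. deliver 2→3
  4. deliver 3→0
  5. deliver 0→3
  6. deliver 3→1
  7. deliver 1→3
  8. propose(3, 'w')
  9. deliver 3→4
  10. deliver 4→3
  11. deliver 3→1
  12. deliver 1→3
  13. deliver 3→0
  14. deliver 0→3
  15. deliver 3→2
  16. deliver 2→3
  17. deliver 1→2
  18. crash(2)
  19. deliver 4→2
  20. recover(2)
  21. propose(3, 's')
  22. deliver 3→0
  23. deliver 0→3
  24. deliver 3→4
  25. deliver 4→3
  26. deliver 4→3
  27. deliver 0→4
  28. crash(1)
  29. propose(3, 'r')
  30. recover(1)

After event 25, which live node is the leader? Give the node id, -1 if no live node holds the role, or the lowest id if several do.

after 1 — timeout(3): n3:cand/b8/[-]
after 2 — deliver 3→2: n2:foll/b8/[-]
after 3 — deliver 2→3: ·
after 4 — deliver 3→0: n0:foll/b8/[-]
after 5 — deliver 0→3: n3:lead/b8/[-]
after 6 — deliver 3→1: n1:foll/b8/[-]
after 7 — deliver 1→3: ·
after 8 — propose(3,'w'): ·
after 9 — deliver 3→4: n4:foll/b8/[-]
after 10 — deliver 4→3: ·
after 11 — deliver 3→1: n1:foll/b8/[w]
after 12 — deliver 1→3: ·
after 13 — deliver 3→0: n0:foll/b8/[w]
after 14 — deliver 0→3: n3:lead/b8/[w]
after 15 — deliver 3→2: n2:foll/b8/[w]
after 16 — deliver 2→3: ·
after 17 — deliver 1→2: ·
after 18 — crash(2): n2:✗foll/b8/[w]
after 19 — deliver 4→2: ·
after 20 — recover(2): n2:foll/b8/[w]
after 21 — propose(3,'s'): ·
after 22 — deliver 3→0: n0:foll/b8/[w,s]
after 23 — deliver 0→3: ·
after 24 — deliver 3→4: n4:foll/b8/[w]
after 25 — deliver 4→3: n3:lead/b8/[w,s]

3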